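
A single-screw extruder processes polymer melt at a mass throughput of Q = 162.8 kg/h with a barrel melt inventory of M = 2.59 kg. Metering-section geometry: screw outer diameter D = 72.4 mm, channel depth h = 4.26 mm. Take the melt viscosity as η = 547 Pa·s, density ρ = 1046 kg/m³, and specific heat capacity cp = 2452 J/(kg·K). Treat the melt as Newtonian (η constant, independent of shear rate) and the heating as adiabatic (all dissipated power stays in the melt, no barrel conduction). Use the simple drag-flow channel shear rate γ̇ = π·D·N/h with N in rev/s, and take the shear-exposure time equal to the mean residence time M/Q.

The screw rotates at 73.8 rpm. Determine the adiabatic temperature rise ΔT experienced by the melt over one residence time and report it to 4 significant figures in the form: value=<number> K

value=52.68 K

Throughput in SI: Q_s = 162.8 kg/h ÷ 3600 s/h = 0.0452222 kg/s
t_res = M / Q_s = 2.59 ÷ 0.0452222 = 57.2727 s
Convert to SI: D = 0.0724 m, h = 0.00426 m, N = 73.8/60 = 1.23 rev/s
γ̇ = π D N / h = (π)(0.0724)(1.23) / 0.00426 = 65.6726 s⁻¹
Adiabatic rise: ΔT = η γ̇² t_res / (ρ cp) = 547·(65.6726)²·57.2727 / (1046·2452) = 52.6806 K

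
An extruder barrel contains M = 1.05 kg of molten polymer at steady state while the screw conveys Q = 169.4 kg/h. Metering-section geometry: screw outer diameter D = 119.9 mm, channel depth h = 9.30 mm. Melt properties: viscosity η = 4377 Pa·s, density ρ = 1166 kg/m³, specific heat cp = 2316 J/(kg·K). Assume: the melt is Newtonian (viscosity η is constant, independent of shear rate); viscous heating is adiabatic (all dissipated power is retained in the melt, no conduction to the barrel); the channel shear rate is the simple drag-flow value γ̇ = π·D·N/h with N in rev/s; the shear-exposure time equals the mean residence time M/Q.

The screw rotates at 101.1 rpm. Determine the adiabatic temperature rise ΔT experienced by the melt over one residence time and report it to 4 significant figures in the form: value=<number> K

Throughput in SI: Q_s = 169.4 kg/h ÷ 3600 s/h = 0.0470556 kg/s
t_res = M / Q_s = 1.05 ÷ 0.0470556 = 22.314 s
Geometry in metres: D = 119.9 mm → 0.1199 m, h = 9.30 mm → 0.0093 m; screw speed N = 101.1 rpm = 1.685 rev/s
Shear rate: γ̇ = πDN/h = π·0.1199·1.685/0.0093 = 68.2474 s⁻¹
ΔT = η·γ̇²·t_res / (ρ·cp) = 4377 · (68.2474)² · 22.314 / (1166 · 2316) = 168.457 K

value=168.5 K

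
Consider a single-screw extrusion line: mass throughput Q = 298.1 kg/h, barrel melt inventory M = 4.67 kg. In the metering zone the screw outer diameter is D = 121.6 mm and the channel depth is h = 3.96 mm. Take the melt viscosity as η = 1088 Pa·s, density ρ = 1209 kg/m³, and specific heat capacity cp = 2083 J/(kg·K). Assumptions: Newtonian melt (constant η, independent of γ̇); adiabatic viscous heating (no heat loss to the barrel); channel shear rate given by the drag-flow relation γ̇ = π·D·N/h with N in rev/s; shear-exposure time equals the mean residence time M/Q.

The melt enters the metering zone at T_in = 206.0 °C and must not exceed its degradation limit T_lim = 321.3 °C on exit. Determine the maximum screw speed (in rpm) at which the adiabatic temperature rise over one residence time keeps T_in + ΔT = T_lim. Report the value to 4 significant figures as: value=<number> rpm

value=42.79 rpm

Q_s = Q / 3600 = 298.1 / 3600 = 0.0828056 kg/s
t_res = M / Q_s = 4.67 ÷ 0.0828056 = 56.3972 s
Geometry in SI: D = 121.6 mm → 0.1216 m, h = 3.96 mm → 0.00396 m
Allowable rise: ΔT_a = T_lim − T_in = 321.3 − 206.0 = 115.3 K
γ̇_max² = ΔT_a·ρ·cp / (η·t_res) = [115.3 × 1209 × 2083] / [1088 × 56.3972] = 4732.15 s⁻²
γ̇_max = sqrt(4732.15) = 68.7906 s⁻¹
N_max = γ̇_max·h / (π·D) = 68.7906 · 0.00396 / (π · 0.1216) = 0.713085 rev/s = 42.7851 rpm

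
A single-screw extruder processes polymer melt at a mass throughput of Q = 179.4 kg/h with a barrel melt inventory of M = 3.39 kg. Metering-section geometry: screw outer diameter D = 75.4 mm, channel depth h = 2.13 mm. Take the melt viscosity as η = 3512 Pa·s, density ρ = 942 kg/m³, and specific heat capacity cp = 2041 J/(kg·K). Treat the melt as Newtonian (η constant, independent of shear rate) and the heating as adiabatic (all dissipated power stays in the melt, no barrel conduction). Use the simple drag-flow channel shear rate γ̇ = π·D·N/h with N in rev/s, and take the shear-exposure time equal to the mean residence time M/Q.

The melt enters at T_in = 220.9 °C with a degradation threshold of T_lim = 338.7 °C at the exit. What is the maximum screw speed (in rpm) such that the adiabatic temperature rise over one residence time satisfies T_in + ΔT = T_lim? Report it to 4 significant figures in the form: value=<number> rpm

Throughput in SI: Q_s = 179.4 kg/h ÷ 3600 s/h = 0.0498333 kg/s
t_res = M / Q_s = 3.39 ÷ 0.0498333 = 68.0268 s
Convert to metres: D = 0.0754 m, h = 0.00213 m
ΔT_a = T_lim − T_in = 338.7 − 220.9 = 117.8 K
Invert ΔT = ηγ̇²t_res/(ρcp) for γ̇: γ̇_max² = ΔT_a ρ cp / (η t_res) = 117.8·942·2041 / (3512·68.0268) = 947.993 s⁻²
γ̇_max = sqrt(947.993) = 30.7895 s⁻¹
N_max = γ̇_max h / (πD) = 30.7895·0.00213/(π·0.0754) = 0.27686 rev/s → ×60 = 16.6116 rpm

value=16.61 rpm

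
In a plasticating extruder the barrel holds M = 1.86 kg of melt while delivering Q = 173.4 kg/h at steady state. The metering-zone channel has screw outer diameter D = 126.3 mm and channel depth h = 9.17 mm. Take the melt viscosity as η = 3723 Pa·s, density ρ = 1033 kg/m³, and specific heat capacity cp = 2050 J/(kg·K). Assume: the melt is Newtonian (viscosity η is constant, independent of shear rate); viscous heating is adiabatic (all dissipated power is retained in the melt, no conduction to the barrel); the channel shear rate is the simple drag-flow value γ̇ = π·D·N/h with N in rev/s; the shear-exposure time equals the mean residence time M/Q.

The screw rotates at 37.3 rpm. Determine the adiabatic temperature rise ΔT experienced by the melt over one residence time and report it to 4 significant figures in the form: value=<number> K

Q_s = Q / 3600 = 173.4 / 3600 = 0.0481667 kg/s
Mean residence time: t_res = M/Q_s = 1.86 kg / 0.0481667 kg/s = 38.6159 s
Geometry in metres: D = 126.3 mm → 0.1263 m, h = 9.17 mm → 0.00917 m; screw speed N = 37.3 rpm = 0.621667 rev/s
γ̇ = π D N / h = (π)(0.1263)(0.621667) / 0.00917 = 26.8993 s⁻¹
ΔT = η·γ̇²·t_res / (ρ·cp) = 3723 · (26.8993)² · 38.6159 / (1033 · 2050) = 49.1234 K

value=49.12 K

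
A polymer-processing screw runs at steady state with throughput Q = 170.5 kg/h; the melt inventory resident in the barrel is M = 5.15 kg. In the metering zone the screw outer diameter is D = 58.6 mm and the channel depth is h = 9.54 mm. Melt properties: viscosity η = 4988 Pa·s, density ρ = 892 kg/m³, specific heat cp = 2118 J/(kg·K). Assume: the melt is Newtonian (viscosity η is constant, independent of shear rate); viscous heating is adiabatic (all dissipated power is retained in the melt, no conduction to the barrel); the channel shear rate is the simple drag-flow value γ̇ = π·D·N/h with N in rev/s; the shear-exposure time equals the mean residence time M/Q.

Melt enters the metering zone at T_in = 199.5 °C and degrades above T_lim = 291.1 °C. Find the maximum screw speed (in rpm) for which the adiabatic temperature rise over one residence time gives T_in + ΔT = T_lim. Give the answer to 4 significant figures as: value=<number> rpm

value=55.54 rpm

Q_s = Q / 3600 = 170.5 / 3600 = 0.0473611 kg/s
t_res = M / Q_s = 5.15 ÷ 0.0473611 = 108.739 s
D = 58.6 mm = 0.0586 m;  h = 9.54 mm = 0.00954 m
Allowable rise: ΔT_a = T_lim − T_in = 291.1 − 199.5 = 91.6 K
γ̇_max² = ΔT_a·ρ·cp/(η·t_res) = 91.6·892·2118/(4988·108.739) = 319.062 s⁻²
γ̇_max = sqrt(319.062) = 17.8623 s⁻¹
N_max = γ̇_max·h / (π·D) = 17.8623 · 0.00954 / (π · 0.0586) = 0.925632 rev/s = 55.5379 rpm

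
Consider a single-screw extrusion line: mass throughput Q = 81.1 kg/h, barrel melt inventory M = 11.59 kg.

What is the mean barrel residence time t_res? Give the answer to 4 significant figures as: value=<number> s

value=514.5 s

Q_s = Q / 3600 = 81.1 / 3600 = 0.0225278 kg/s
t_res = M / Q_s = 11.59 / 0.0225278 = 514.476 s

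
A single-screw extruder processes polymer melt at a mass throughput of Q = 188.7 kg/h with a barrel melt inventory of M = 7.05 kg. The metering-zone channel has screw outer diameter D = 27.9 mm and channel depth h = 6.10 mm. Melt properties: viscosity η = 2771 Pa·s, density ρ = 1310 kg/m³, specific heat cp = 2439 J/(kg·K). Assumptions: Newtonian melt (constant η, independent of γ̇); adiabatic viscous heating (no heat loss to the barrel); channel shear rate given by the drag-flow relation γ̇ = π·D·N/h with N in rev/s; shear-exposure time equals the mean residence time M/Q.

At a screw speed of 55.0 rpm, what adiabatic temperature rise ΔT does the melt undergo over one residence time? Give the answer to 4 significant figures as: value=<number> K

value=20.24 K

Throughput in SI: Q_s = 188.7 kg/h ÷ 3600 s/h = 0.0524167 kg/s
t_res = M / Q_s = 7.05 / 0.0524167 = 134.499 s
D = 27.9 mm = 0.0279 m;  h = 6.10 mm = 0.0061 m;  N = 55.0 rpm / 60 = 0.916667 rev/s
Shear rate: γ̇ = πDN/h = π·0.0279·0.916667/0.0061 = 13.1715 s⁻¹
ΔT = η·γ̇²·t_res / (ρ·cp) = 2771 · (13.1715)² · 134.499 / (1310 · 2439) = 20.2369 K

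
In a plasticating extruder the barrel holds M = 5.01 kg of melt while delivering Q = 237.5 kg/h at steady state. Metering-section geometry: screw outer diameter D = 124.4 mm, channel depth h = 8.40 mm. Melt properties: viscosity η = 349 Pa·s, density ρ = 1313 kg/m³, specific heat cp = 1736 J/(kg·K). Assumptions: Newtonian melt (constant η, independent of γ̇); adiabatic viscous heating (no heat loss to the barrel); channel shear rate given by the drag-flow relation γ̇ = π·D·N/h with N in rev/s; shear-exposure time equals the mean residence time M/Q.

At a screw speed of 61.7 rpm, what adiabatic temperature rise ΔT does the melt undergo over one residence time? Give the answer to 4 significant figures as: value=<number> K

value=26.62 K

Convert throughput: Q = 237.5 kg/h = 237.5/3600 = 0.0659722 kg/s
Mean residence time: t_res = M/Q_s = 5.01 kg / 0.0659722 kg/s = 75.9411 s
Convert to SI: D = 0.1244 m, h = 0.0084 m, N = 61.7/60 = 1.02833 rev/s
γ̇ = π D N / h = (π)(0.1244)(1.02833) / 0.0084 = 47.8437 s⁻¹
ΔT = η·γ̇²·t_res / (ρ·cp) = 349 · (47.8437)² · 75.9411 / (1313 · 1736) = 26.6157 K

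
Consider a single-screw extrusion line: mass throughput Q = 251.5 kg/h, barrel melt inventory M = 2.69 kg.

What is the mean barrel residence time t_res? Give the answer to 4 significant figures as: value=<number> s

Convert throughput: Q = 251.5 kg/h = 251.5/3600 = 0.0698611 kg/s
Mean residence time: t_res = M/Q_s = 2.69 kg / 0.0698611 kg/s = 38.505 s

value=38.50 s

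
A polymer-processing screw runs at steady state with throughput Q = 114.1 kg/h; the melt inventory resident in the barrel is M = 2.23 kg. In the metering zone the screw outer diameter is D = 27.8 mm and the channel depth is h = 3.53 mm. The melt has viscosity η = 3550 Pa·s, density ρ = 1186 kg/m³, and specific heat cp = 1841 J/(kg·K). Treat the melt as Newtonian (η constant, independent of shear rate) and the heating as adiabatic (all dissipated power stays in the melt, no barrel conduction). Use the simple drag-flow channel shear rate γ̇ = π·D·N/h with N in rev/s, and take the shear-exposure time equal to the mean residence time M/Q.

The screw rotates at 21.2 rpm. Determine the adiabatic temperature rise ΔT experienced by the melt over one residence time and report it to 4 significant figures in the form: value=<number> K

value=8.742 K

Throughput in SI: Q_s = 114.1 kg/h ÷ 3600 s/h = 0.0316944 kg/s
t_res = M / Q_s = 2.23 ÷ 0.0316944 = 70.3593 s
Geometry in metres: D = 27.8 mm → 0.0278 m, h = 3.53 mm → 0.00353 m; screw speed N = 21.2 rpm = 0.353333 rev/s
γ̇ = π D N / h = (π)(0.0278)(0.353333) / 0.00353 = 8.74187 s⁻¹
ΔT = η·γ̇²·t_res/(ρ·cp) = [3550 × 8.74187² × 70.3593] / [1186 × 1841] = 8.7422 K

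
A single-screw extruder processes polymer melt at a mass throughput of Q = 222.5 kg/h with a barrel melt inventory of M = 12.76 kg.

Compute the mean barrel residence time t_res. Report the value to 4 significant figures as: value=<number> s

value=206.5 s

Throughput in SI: Q_s = 222.5 kg/h ÷ 3600 s/h = 0.0618056 kg/s
t_res = M / Q_s = 12.76 / 0.0618056 = 206.454 s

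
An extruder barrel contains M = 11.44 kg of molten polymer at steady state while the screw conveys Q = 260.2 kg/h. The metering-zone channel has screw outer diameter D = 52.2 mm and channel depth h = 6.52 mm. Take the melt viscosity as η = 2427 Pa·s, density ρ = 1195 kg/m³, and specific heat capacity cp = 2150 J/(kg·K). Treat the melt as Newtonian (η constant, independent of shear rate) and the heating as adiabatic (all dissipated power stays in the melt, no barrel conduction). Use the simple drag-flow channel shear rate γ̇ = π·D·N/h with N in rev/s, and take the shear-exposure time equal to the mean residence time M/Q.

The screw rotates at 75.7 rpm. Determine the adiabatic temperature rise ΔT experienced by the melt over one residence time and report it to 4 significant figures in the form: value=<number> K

Q_s = Q / 3600 = 260.2 / 3600 = 0.0722778 kg/s
Mean residence time: t_res = M/Q_s = 11.44 kg / 0.0722778 kg/s = 158.278 s
D = 52.2 mm = 0.0522 m;  h = 6.52 mm = 0.00652 m;  N = 75.7 rpm / 60 = 1.26167 rev/s
γ̇ = π D N / h = (π)(0.0522)(1.26167) / 0.00652 = 31.7335 s⁻¹
ΔT = η·γ̇²·t_res/(ρ·cp) = [2427 × 31.7335² × 158.278] / [1195 × 2150] = 150.563 K

value=150.6 K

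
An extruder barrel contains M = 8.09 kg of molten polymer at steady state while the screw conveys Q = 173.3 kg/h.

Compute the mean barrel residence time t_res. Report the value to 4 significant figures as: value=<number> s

value=168.1 s

Throughput in SI: Q_s = 173.3 kg/h ÷ 3600 s/h = 0.0481389 kg/s
Mean residence time: t_res = M/Q_s = 8.09 kg / 0.0481389 kg/s = 168.055 s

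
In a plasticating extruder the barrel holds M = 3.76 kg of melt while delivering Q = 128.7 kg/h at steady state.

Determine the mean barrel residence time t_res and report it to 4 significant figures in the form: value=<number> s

Convert throughput: Q = 128.7 kg/h = 128.7/3600 = 0.03575 kg/s
t_res = M / Q_s = 3.76 / 0.03575 = 105.175 s

value=105.2 s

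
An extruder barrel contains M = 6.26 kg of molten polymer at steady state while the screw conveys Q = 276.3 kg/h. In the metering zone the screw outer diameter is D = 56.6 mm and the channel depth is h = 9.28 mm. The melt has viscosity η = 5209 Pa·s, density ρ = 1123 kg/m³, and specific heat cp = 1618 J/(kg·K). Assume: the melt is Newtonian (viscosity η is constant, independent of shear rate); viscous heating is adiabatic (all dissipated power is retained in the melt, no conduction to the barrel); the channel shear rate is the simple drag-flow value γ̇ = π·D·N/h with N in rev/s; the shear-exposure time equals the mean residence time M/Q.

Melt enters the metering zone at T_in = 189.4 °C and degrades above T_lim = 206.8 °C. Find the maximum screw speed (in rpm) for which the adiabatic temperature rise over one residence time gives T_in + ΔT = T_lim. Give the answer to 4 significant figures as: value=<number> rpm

value=27.01 rpm

Throughput in SI: Q_s = 276.3 kg/h ÷ 3600 s/h = 0.07675 kg/s
t_res = M / Q_s = 6.26 ÷ 0.07675 = 81.5635 s
Geometry in SI: D = 56.6 mm → 0.0566 m, h = 9.28 mm → 0.00928 m
ΔT_a = T_lim − T_in = 206.8 °C − 189.4 °C = 17.4 K
Invert ΔT = ηγ̇²t_res/(ρcp) for γ̇: γ̇_max² = ΔT_a ρ cp / (η t_res) = 17.4·1123·1618 / (5209·81.5635) = 74.4144 s⁻²
γ̇_max = √74.4144 = 8.62638 s⁻¹
Solve γ̇ = πDN/h for N: N_max = γ̇_max·h/(π·D) = 8.62638 × 0.00928 / (π × 0.0566) = 0.450205 rev/s = 27.0123 rpm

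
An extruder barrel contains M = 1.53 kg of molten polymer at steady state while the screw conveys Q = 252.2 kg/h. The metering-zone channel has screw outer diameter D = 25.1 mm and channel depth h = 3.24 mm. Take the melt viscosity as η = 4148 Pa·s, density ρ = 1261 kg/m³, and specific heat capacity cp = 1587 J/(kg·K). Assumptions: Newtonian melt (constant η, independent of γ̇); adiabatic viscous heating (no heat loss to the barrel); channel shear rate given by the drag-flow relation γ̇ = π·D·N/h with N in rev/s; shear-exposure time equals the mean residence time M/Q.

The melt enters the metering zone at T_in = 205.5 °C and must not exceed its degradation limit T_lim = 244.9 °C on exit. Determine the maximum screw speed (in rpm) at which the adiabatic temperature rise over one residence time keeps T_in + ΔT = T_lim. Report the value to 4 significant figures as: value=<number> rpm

value=72.73 rpm

Q_s = Q / 3600 = 252.2 / 3600 = 0.0700556 kg/s
Mean residence time: t_res = M/Q_s = 1.53 kg / 0.0700556 kg/s = 21.8398 s
D = 25.1 mm = 0.0251 m;  h = 3.24 mm = 0.00324 m
Allowable rise: ΔT_a = T_lim − T_in = 244.9 − 205.5 = 39.4 K
γ̇_max² = ΔT_a·ρ·cp / (η·t_res) = [39.4 × 1261 × 1587] / [4148 × 21.8398] = 870.363 s⁻²
γ̇_max = sqrt(870.363) = 29.5019 s⁻¹
N_max = γ̇_max·h / (π·D) = 29.5019 · 0.00324 / (π · 0.0251) = 1.21219 rev/s = 72.7316 rpm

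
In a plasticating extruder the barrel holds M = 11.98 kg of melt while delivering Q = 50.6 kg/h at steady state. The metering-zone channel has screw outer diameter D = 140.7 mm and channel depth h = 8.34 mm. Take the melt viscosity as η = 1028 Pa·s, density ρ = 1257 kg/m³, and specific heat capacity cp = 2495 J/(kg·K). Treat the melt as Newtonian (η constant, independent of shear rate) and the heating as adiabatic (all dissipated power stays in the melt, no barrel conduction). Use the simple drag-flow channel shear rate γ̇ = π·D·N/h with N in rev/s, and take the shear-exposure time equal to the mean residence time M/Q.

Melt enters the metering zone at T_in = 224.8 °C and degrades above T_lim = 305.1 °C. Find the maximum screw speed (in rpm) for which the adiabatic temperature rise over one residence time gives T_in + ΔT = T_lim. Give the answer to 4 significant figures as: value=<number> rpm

value=19.19 rpm

Q_s = Q / 3600 = 50.6 / 3600 = 0.0140556 kg/s
t_res = M / Q_s = 11.98 / 0.0140556 = 852.332 s
Geometry in SI: D = 140.7 mm → 0.1407 m, h = 8.34 mm → 0.00834 m
Allowable rise: ΔT_a = T_lim − T_in = 305.1 − 224.8 = 80.3 K
Invert ΔT = ηγ̇²t_res/(ρcp) for γ̇: γ̇_max² = ΔT_a ρ cp / (η t_res) = 80.3·1257·2495 / (1028·852.332) = 287.422 s⁻²
γ̇_max = √287.422 = 16.9535 s⁻¹
N_max = γ̇_max·h / (π·D) = 16.9535 · 0.00834 / (π · 0.1407) = 0.319876 rev/s = 19.1926 rpm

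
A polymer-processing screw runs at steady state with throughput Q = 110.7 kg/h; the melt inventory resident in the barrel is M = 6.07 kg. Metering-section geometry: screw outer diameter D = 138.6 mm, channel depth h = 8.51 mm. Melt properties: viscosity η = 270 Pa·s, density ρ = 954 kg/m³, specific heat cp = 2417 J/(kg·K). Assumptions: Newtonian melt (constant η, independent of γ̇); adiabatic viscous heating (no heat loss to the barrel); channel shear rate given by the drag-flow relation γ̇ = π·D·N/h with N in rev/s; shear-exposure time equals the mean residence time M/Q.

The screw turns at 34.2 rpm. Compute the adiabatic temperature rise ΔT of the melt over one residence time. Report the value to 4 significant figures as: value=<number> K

value=19.66 K

Throughput in SI: Q_s = 110.7 kg/h ÷ 3600 s/h = 0.03075 kg/s
Mean residence time: t_res = M/Q_s = 6.07 kg / 0.03075 kg/s = 197.398 s
Geometry in metres: D = 138.6 mm → 0.1386 m, h = 8.51 mm → 0.00851 m; screw speed N = 34.2 rpm = 0.57 rev/s
γ̇ = π D N / h = (π)(0.1386)(0.57) / 0.00851 = 29.1648 s⁻¹
Adiabatic rise: ΔT = η γ̇² t_res / (ρ cp) = 270·(29.1648)²·197.398 / (954·2417) = 19.6607 K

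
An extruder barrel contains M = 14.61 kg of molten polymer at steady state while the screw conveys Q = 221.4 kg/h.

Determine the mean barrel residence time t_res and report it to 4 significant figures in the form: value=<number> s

value=237.6 s

Q_s = Q / 3600 = 221.4 / 3600 = 0.0615 kg/s
t_res = M / Q_s = 14.61 / 0.0615 = 237.561 s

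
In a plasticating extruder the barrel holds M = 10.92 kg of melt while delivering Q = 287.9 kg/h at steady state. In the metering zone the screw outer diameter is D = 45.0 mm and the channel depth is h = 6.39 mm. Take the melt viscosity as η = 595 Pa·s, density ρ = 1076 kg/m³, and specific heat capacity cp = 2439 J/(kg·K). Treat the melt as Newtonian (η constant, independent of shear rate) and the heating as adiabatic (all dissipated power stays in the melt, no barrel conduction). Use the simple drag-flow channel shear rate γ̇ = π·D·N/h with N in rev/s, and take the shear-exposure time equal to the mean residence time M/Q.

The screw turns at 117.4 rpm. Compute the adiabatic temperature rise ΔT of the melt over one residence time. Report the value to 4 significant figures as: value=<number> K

value=58.01 K

Throughput in SI: Q_s = 287.9 kg/h ÷ 3600 s/h = 0.0799722 kg/s
Mean residence time: t_res = M/Q_s = 10.92 kg / 0.0799722 kg/s = 136.547 s
Geometry in metres: D = 45.0 mm → 0.045 m, h = 6.39 mm → 0.00639 m; screw speed N = 117.4 rpm = 1.95667 rev/s
γ̇ = π D N / h = (π)(0.045)(1.95667) / 0.00639 = 43.2891 s⁻¹
ΔT = η·γ̇²·t_res / (ρ·cp) = 595 · (43.2891)² · 136.547 / (1076 · 2439) = 58.014 K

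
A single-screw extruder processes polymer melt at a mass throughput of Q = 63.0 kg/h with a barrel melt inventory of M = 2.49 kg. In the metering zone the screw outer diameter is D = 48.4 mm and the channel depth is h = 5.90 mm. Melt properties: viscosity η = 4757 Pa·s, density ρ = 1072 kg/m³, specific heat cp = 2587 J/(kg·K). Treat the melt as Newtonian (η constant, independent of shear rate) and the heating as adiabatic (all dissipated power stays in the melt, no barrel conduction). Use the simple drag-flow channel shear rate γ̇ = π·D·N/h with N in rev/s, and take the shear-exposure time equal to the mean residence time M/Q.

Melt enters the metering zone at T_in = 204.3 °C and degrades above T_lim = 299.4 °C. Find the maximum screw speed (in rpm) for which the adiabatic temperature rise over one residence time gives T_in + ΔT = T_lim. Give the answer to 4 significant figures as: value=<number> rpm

Convert throughput: Q = 63.0 kg/h = 63.0/3600 = 0.0175 kg/s
t_res = M / Q_s = 2.49 ÷ 0.0175 = 142.286 s
D = 48.4 mm = 0.0484 m;  h = 5.90 mm = 0.0059 m
Allowable rise: ΔT_a = T_lim − T_in = 299.4 − 204.3 = 95.1 K
γ̇_max² = ΔT_a·ρ·cp/(η·t_res) = 95.1·1072·2587/(4757·142.286) = 389.652 s⁻²
γ̇_max = sqrt(389.652) = 19.7396 s⁻¹
Solve γ̇ = πDN/h for N: N_max = γ̇_max·h/(π·D) = 19.7396 × 0.0059 / (π × 0.0484) = 0.765941 rev/s = 45.9565 rpm

value=45.96 rpm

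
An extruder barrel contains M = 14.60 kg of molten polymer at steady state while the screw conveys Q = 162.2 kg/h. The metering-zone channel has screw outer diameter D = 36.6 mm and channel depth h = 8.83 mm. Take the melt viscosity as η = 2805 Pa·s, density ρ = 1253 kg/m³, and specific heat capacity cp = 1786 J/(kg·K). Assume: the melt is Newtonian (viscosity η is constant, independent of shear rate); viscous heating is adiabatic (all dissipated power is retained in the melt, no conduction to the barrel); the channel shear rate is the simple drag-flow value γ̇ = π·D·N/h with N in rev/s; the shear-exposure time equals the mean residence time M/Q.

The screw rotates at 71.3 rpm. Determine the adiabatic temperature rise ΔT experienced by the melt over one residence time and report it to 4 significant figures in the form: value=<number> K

Convert throughput: Q = 162.2 kg/h = 162.2/3600 = 0.0450556 kg/s
t_res = M / Q_s = 14.60 ÷ 0.0450556 = 324.044 s
D = 36.6 mm = 0.0366 m;  h = 8.83 mm = 0.00883 m;  N = 71.3 rpm / 60 = 1.18833 rev/s
γ̇ = π D N / h = (π)(0.0366)(1.18833) / 0.00883 = 15.4742 s⁻¹
Adiabatic rise: ΔT = η γ̇² t_res / (ρ cp) = 2805·(15.4742)²·324.044 / (1253·1786) = 97.2572 K

value=97.26 K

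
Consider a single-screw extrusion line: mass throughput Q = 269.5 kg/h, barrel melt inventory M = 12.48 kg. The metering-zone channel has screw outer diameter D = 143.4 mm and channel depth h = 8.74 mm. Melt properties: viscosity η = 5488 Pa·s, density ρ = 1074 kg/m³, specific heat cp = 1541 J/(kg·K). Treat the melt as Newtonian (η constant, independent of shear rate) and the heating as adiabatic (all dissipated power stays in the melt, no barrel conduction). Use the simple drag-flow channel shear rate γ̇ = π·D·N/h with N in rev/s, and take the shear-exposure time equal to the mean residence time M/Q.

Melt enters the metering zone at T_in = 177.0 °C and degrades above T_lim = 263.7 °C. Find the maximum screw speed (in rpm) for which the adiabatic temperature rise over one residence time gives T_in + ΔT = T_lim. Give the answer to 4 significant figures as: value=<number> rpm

Q_s = Q / 3600 = 269.5 / 3600 = 0.0748611 kg/s
t_res = M / Q_s = 12.48 / 0.0748611 = 166.709 s
D = 143.4 mm = 0.1434 m;  h = 8.74 mm = 0.00874 m
ΔT_a = T_lim − T_in = 263.7 °C − 177.0 °C = 86.7 K
γ̇_max² = ΔT_a·ρ·cp/(η·t_res) = 86.7·1074·1541/(5488·166.709) = 156.839 s⁻²
γ̇_max = sqrt(156.839) = 12.5235 s⁻¹
Solve γ̇ = πDN/h for N: N_max = γ̇_max·h/(π·D) = 12.5235 × 0.00874 / (π × 0.1434) = 0.242962 rev/s = 14.5777 rpm

value=14.58 rpm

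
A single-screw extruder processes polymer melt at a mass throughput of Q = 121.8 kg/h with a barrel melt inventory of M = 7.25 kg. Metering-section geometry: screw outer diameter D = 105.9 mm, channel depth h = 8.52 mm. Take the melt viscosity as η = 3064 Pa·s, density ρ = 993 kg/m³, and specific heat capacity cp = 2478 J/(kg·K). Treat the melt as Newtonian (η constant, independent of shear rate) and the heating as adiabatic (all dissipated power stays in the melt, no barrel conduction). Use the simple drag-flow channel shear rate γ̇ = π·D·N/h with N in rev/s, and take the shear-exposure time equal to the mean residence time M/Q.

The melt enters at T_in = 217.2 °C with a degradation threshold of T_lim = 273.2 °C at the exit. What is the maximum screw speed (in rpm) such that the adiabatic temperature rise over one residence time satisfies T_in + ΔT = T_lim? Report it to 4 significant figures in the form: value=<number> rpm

Q_s = Q / 3600 = 121.8 / 3600 = 0.0338333 kg/s
t_res = M / Q_s = 7.25 / 0.0338333 = 214.286 s
D = 105.9 mm = 0.1059 m;  h = 8.52 mm = 0.00852 m
Allowable rise: ΔT_a = T_lim − T_in = 273.2 − 217.2 = 56 K
γ̇_max² = ΔT_a·ρ·cp/(η·t_res) = 56·993·2478/(3064·214.286) = 209.873 s⁻²
γ̇_max = sqrt(209.873) = 14.487 s⁻¹
N_max = γ̇_max h / (πD) = 14.487·0.00852/(π·0.1059) = 0.370998 rev/s → ×60 = 22.2599 rpm

value=22.26 rpm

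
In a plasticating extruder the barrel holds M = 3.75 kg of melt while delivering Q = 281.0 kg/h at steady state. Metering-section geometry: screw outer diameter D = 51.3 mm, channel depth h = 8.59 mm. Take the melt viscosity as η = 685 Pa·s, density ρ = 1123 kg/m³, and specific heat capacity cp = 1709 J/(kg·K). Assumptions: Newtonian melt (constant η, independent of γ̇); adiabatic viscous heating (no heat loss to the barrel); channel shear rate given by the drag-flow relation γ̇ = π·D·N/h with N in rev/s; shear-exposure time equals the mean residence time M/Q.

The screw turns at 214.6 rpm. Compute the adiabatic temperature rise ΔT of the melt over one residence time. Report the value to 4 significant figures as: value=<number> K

Q_s = Q / 3600 = 281.0 / 3600 = 0.0780556 kg/s
Mean residence time: t_res = M/Q_s = 3.75 kg / 0.0780556 kg/s = 48.0427 s
D = 51.3 mm = 0.0513 m;  h = 8.59 mm = 0.00859 m;  N = 214.6 rpm / 60 = 3.57667 rev/s
γ̇ = π D N / h = (π)(0.0513)(3.57667) / 0.00859 = 67.1046 s⁻¹
ΔT = η·γ̇²·t_res/(ρ·cp) = [685 × 67.1046² × 48.0427] / [1123 × 1709] = 77.2149 K

value=77.21 K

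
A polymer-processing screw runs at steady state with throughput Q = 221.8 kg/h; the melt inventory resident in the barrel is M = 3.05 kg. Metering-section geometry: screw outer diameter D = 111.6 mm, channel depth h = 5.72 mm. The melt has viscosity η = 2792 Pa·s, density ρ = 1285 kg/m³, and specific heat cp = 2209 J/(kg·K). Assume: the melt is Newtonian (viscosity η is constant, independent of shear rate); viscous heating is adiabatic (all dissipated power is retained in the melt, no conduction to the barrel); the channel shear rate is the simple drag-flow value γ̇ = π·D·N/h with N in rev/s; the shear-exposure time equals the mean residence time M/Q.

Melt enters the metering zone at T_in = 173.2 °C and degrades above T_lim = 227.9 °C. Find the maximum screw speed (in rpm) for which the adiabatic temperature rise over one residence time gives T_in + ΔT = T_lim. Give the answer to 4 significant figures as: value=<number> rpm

Throughput in SI: Q_s = 221.8 kg/h ÷ 3600 s/h = 0.0616111 kg/s
t_res = M / Q_s = 3.05 ÷ 0.0616111 = 49.5041 s
Geometry in SI: D = 111.6 mm → 0.1116 m, h = 5.72 mm → 0.00572 m
Allowable rise: ΔT_a = T_lim − T_in = 227.9 − 173.2 = 54.7 K
Invert ΔT = ηγ̇²t_res/(ρcp) for γ̇: γ̇_max² = ΔT_a ρ cp / (η t_res) = 54.7·1285·2209 / (2792·49.5041) = 1123.39 s⁻²
γ̇_max = sqrt(1123.39) = 33.517 s⁻¹
Solve γ̇ = πDN/h for N: N_max = γ̇_max·h/(π·D) = 33.517 × 0.00572 / (π × 0.1116) = 0.546823 rev/s = 32.8094 rpm

value=32.81 rpm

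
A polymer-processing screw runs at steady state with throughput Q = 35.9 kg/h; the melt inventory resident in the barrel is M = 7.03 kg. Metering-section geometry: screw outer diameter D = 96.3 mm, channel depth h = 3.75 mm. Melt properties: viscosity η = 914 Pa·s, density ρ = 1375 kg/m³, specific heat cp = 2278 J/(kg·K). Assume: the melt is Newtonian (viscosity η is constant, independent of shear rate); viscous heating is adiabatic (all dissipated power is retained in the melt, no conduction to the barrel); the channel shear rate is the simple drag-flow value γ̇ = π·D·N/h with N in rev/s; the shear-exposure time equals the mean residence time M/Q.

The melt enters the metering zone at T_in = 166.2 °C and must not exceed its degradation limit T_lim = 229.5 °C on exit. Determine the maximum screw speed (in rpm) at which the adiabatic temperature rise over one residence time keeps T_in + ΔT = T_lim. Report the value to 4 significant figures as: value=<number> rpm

Q_s = Q / 3600 = 35.9 / 3600 = 0.00997222 kg/s
Mean residence time: t_res = M/Q_s = 7.03 kg / 0.00997222 kg/s = 704.958 s
D = 96.3 mm = 0.0963 m;  h = 3.75 mm = 0.00375 m
Allowable rise: ΔT_a = T_lim − T_in = 229.5 − 166.2 = 63.3 K
γ̇_max² = ΔT_a·ρ·cp/(η·t_res) = 63.3·1375·2278/(914·704.958) = 307.716 s⁻²
Take the square root: γ̇_max = √(307.716) = 17.5418 s⁻¹
N_max = γ̇_max h / (πD) = 17.5418·0.00375/(π·0.0963) = 0.217435 rev/s → ×60 = 13.0461 rpm

value=13.05 rpm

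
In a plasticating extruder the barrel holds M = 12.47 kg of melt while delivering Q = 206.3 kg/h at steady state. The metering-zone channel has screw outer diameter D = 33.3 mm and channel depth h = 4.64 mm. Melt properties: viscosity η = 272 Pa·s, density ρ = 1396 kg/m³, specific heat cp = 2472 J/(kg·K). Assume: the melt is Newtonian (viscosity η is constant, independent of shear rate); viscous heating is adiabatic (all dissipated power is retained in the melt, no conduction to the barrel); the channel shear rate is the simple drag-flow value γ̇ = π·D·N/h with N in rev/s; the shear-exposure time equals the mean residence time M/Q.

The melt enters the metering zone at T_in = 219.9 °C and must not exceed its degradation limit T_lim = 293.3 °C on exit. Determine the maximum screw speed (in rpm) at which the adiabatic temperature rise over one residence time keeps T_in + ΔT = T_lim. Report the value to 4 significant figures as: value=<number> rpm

Q_s = Q / 3600 = 206.3 / 3600 = 0.0573056 kg/s
Mean residence time: t_res = M/Q_s = 12.47 kg / 0.0573056 kg/s = 217.605 s
Geometry in SI: D = 33.3 mm → 0.0333 m, h = 4.64 mm → 0.00464 m
Allowable rise: ΔT_a = T_lim − T_in = 293.3 − 219.9 = 73.4 K
γ̇_max² = ΔT_a·ρ·cp/(η·t_res) = 73.4·1396·2472/(272·217.605) = 4279.48 s⁻²
Take the square root: γ̇_max = √(4279.48) = 65.4178 s⁻¹
N_max = γ̇_max·h / (π·D) = 65.4178 · 0.00464 / (π · 0.0333) = 2.90148 rev/s = 174.089 rpm

value=174.1 rpm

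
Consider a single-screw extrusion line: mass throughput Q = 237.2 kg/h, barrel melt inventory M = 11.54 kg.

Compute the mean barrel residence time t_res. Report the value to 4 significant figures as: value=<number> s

Convert throughput: Q = 237.2 kg/h = 237.2/3600 = 0.0658889 kg/s
Mean residence time: t_res = M/Q_s = 11.54 kg / 0.0658889 kg/s = 175.143 s

value=175.1 s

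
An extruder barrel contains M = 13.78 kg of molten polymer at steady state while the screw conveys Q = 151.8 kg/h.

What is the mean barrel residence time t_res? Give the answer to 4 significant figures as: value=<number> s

value=326.8 s

Q_s = Q / 3600 = 151.8 / 3600 = 0.0421667 kg/s
t_res = M / Q_s = 13.78 ÷ 0.0421667 = 326.798 s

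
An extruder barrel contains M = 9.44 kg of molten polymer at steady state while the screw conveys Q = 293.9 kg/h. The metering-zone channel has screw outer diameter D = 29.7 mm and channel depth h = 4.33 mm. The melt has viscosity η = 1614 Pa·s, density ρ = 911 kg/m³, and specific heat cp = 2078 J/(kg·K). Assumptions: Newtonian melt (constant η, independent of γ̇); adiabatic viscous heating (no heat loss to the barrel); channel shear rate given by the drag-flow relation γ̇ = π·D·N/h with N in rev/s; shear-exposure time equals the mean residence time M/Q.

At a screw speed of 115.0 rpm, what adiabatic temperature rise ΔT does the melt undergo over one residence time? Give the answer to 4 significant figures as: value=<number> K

value=168.2 K

Q_s = Q / 3600 = 293.9 / 3600 = 0.0816389 kg/s
t_res = M / Q_s = 9.44 ÷ 0.0816389 = 115.631 s
Geometry in metres: D = 29.7 mm → 0.0297 m, h = 4.33 mm → 0.00433 m; screw speed N = 115.0 rpm = 1.91667 rev/s
γ̇ = π D N / h = (π)(0.0297)(1.91667) / 0.00433 = 41.3014 s⁻¹
ΔT = η·γ̇²·t_res / (ρ·cp) = 1614 · (41.3014)² · 115.631 / (911 · 2078) = 168.168 K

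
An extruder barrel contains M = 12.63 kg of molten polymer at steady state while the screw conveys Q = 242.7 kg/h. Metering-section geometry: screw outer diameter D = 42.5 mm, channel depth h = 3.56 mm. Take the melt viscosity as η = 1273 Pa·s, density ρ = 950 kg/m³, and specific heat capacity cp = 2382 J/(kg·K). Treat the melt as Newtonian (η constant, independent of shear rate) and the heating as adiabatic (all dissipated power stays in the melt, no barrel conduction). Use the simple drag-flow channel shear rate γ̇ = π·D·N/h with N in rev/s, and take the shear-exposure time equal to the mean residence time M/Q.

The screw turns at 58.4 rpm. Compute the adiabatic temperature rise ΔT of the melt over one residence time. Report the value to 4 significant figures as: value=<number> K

value=140.4 K

Throughput in SI: Q_s = 242.7 kg/h ÷ 3600 s/h = 0.0674167 kg/s
Mean residence time: t_res = M/Q_s = 12.63 kg / 0.0674167 kg/s = 187.342 s
Geometry in metres: D = 42.5 mm → 0.0425 m, h = 3.56 mm → 0.00356 m; screw speed N = 58.4 rpm = 0.973333 rev/s
γ̇ = π D N / h = (π)(0.0425)(0.973333) / 0.00356 = 36.5048 s⁻¹
ΔT = η·γ̇²·t_res/(ρ·cp) = [1273 × 36.5048² × 187.342] / [950 × 2382] = 140.443 K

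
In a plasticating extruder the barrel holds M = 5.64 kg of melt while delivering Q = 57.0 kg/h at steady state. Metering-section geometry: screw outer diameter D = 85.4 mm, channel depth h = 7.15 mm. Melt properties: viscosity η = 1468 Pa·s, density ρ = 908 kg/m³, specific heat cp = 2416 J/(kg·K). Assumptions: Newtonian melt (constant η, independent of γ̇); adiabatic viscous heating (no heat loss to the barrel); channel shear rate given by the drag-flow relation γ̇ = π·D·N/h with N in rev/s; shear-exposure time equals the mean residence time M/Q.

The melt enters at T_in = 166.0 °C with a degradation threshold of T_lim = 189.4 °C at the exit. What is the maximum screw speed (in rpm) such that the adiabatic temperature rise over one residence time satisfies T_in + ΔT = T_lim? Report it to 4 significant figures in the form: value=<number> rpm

value=15.84 rpm

Throughput in SI: Q_s = 57.0 kg/h ÷ 3600 s/h = 0.0158333 kg/s
t_res = M / Q_s = 5.64 ÷ 0.0158333 = 356.211 s
Convert to metres: D = 0.0854 m, h = 0.00715 m
Allowable rise: ΔT_a = T_lim − T_in = 189.4 − 166.0 = 23.4 K
γ̇_max² = ΔT_a·ρ·cp / (η·t_res) = [23.4 × 908 × 2416] / [1468 × 356.211] = 98.1671 s⁻²
γ̇_max = sqrt(98.1671) = 9.90793 s⁻¹
Solve γ̇ = πDN/h for N: N_max = γ̇_max·h/(π·D) = 9.90793 × 0.00715 / (π × 0.0854) = 0.264047 rev/s = 15.8428 rpm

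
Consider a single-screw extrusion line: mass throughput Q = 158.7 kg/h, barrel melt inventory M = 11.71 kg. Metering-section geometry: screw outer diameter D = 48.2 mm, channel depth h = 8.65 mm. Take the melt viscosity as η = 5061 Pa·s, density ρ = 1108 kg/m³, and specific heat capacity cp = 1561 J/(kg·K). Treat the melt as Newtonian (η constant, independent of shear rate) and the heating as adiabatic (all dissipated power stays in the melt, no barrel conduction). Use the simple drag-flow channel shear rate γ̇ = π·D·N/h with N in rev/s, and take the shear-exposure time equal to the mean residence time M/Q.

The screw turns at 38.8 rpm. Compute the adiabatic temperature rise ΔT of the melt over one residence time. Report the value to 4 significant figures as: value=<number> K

value=99.61 K

Throughput in SI: Q_s = 158.7 kg/h ÷ 3600 s/h = 0.0440833 kg/s
t_res = M / Q_s = 11.71 / 0.0440833 = 265.633 s
D = 48.2 mm = 0.0482 m;  h = 8.65 mm = 0.00865 m;  N = 38.8 rpm / 60 = 0.646667 rev/s
Shear rate: γ̇ = πDN/h = π·0.0482·0.646667/0.00865 = 11.3204 s⁻¹
ΔT = η·γ̇²·t_res/(ρ·cp) = [5061 × 11.3204² × 265.633] / [1108 × 1561] = 99.609 K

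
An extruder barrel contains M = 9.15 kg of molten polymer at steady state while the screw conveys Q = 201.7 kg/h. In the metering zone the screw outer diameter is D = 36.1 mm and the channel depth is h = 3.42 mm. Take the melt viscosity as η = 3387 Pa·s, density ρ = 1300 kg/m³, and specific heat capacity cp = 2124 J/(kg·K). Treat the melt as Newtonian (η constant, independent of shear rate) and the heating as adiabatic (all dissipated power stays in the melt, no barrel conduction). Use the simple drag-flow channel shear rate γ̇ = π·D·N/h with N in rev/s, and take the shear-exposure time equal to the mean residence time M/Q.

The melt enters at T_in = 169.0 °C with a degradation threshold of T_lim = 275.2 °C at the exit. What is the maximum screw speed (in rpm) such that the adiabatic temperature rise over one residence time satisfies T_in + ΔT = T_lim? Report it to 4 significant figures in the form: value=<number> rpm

Convert throughput: Q = 201.7 kg/h = 201.7/3600 = 0.0560278 kg/s
t_res = M / Q_s = 9.15 / 0.0560278 = 163.312 s
D = 36.1 mm = 0.0361 m;  h = 3.42 mm = 0.00342 m
ΔT_a = T_lim − T_in = 275.2 − 169.0 = 106.2 K
γ̇_max² = ΔT_a·ρ·cp / (η·t_res) = [106.2 × 1300 × 2124] / [3387 × 163.312] = 530.139 s⁻²
γ̇_max = sqrt(530.139) = 23.0247 s⁻¹
N_max = γ̇_max·h / (π·D) = 23.0247 · 0.00342 / (π · 0.0361) = 0.694327 rev/s = 41.6596 rpm

value=41.66 rpm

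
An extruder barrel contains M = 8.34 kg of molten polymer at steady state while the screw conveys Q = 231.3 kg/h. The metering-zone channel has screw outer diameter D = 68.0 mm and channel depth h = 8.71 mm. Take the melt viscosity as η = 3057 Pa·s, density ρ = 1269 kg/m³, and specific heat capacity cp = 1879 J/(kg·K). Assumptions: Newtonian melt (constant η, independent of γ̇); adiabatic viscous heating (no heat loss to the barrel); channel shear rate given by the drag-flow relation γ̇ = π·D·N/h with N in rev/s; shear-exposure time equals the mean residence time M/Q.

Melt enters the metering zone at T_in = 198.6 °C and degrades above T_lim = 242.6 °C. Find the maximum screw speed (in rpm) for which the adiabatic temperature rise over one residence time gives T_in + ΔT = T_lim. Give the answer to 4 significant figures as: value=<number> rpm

value=39.78 rpm

Throughput in SI: Q_s = 231.3 kg/h ÷ 3600 s/h = 0.06425 kg/s
Mean residence time: t_res = M/Q_s = 8.34 kg / 0.06425 kg/s = 129.805 s
Convert to metres: D = 0.068 m, h = 0.00871 m
ΔT_a = T_lim − T_in = 242.6 °C − 198.6 °C = 44 K
Invert ΔT = ηγ̇²t_res/(ρcp) for γ̇: γ̇_max² = ΔT_a ρ cp / (η t_res) = 44·1269·1879 / (3057·129.805) = 264.395 s⁻²
γ̇_max = √264.395 = 16.2602 s⁻¹
Solve γ̇ = πDN/h for N: N_max = γ̇_max·h/(π·D) = 16.2602 × 0.00871 / (π × 0.068) = 0.662958 rev/s = 39.7775 rpm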